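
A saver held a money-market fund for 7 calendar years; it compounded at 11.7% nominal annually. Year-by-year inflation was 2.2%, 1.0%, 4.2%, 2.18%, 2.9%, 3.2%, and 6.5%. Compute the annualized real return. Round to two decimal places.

Cumulative inflation factor: 1.022 × 1.010 × 1.042 × 1.0218 × 1.029 × 1.032 × 1.065 ≈ 1.24294.
Nominal growth factor: 2.16956. Real growth factor = 2.16956 / 1.24294 ≈ 1.74551.
Annualized: 1.74551^(1/7) − 1 ≈ 0.08283.

8.28%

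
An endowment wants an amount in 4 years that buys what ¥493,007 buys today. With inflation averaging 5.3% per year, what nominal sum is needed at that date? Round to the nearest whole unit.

Cumulative price-level factor: (1+5.3%)^4 ≈ 1.2294573985.
Multiplying ¥493,007 by the price-level factor gives the future nominal sum.

¥606,131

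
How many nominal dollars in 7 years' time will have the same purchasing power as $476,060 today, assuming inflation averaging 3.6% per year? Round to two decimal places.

$609,789.55

Cumulative price-level factor: (1+3.6%)^7 ≈ 1.2809090317.
Multiplying $476,060 by the price-level factor gives the future nominal sum.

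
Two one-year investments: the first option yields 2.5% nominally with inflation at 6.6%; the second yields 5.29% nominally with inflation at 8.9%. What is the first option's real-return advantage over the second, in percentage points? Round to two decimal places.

-0.53

The first option real return: 1.025/1.066 − 1 = -3.846%.
The second real return: 1.0529/1.089 − 1 = -3.315%.
Difference: -3.846 − (-3.315) = -0.531 pp.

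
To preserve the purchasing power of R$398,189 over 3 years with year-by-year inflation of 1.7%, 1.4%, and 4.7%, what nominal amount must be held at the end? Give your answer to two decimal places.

R$429,927.13

Cumulative price-level factor: 1.017 × 1.014 × 1.047 = 1.079706186.
The nominal amount required is R$398,189 scaled up by that factor.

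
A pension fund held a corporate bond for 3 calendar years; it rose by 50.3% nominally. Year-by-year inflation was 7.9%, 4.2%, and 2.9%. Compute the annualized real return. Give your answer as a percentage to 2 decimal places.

9.12%

Cumulative inflation factor: 1.079 × 1.042 × 1.029 ≈ 1.15692.
Nominal growth factor: 1.50300. Real growth factor = 1.50300 / 1.15692 ≈ 1.29914.
Annualized: 1.29914^(1/3) − 1 ≈ 0.09115.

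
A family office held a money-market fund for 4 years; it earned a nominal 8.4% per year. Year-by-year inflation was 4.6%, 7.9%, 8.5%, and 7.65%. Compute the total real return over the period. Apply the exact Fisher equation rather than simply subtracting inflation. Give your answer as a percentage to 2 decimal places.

4.74%

Cumulative inflation factor: 1.046 × 1.079 × 1.085 × 1.0765 ≈ 1.31825.
Nominal growth factor: 1.38076. Real growth factor = 1.38076 / 1.31825 ≈ 1.04742.
Total real return ≈ 4.7418%.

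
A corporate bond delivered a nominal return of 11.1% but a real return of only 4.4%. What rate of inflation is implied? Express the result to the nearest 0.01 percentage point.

From (1+r_nom) = (1+r_real)(1+π), we get 1+π = (1 + 11.1%)/(1 + 4.4%) = 1.111/1.044 ≈ 1.06418.
So π ≈ 6.4176%.

6.42%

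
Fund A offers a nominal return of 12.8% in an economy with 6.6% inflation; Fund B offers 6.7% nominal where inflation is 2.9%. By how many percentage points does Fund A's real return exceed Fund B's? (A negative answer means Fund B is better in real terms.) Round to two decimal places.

2.12

Fund A real return: 1.128/1.066 − 1 = 5.816%.
Fund B real return: 1.067/1.029 − 1 = 3.693%.
Difference: 5.816 − 3.693 = 2.123 pp.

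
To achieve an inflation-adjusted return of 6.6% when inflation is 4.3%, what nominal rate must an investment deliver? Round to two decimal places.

By the Fisher equation, 1 + r_nom = (1 + 6.6%)(1 + 4.3%) = 1.066 × 1.043 = 1.111838.
So r_nom = 11.1838%.

11.18%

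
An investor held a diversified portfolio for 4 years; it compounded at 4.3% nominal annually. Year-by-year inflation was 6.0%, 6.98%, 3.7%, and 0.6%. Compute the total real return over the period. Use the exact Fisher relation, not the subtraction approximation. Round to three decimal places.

Cumulative inflation factor: 1.060 × 1.0698 × 1.037 × 1.006 ≈ 1.18300.
Nominal growth factor: 1.18342. Real growth factor = 1.18342 / 1.18300 ≈ 1.00035.
Total real return ≈ 0.0350%.

0.035%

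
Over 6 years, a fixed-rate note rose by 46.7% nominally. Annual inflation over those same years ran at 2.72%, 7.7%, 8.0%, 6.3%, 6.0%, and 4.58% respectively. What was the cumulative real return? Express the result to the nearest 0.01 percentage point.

4.20%

Cumulative inflation factor: 1.0272 × 1.077 × 1.080 × 1.063 × 1.060 × 1.0458 ≈ 1.40793.
Nominal growth factor: 1.46700. Real growth factor = 1.46700 / 1.40793 ≈ 1.04195.
Total real return ≈ 4.1952%.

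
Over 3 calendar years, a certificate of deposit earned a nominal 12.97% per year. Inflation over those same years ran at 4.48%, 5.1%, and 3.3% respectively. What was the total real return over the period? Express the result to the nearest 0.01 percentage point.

Cumulative inflation factor: 1.0448 × 1.051 × 1.033 ≈ 1.13432.
Nominal growth factor: 1.44175. Real growth factor = 1.44175 / 1.13432 ≈ 1.27102.
Total real return ≈ 27.1022%.

27.10%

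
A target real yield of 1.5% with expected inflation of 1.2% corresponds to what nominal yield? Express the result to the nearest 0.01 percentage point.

2.72%

By the Fisher equation, 1 + r_nom = (1 + 1.5%)(1 + 1.2%) = 1.015 × 1.012 = 1.02718.
So r_nom = 2.718%.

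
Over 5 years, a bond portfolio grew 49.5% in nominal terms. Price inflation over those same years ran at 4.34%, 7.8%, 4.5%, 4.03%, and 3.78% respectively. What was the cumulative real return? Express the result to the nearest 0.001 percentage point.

17.810%

Cumulative inflation factor: 1.0434 × 1.078 × 1.045 × 1.0403 × 1.0378 ≈ 1.26899.
Nominal growth factor: 1.49500. Real growth factor = 1.49500 / 1.26899 ≈ 1.17810.
Total real return ≈ 17.8102%.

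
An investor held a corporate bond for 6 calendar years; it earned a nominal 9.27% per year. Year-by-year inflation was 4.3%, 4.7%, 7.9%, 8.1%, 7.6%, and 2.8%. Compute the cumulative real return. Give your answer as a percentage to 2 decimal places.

20.82%

Cumulative inflation factor: 1.043 × 1.047 × 1.079 × 1.081 × 1.076 × 1.028 ≈ 1.40891.
Nominal growth factor: 1.70218. Real growth factor = 1.70218 / 1.40891 ≈ 1.20815.
Total real return ≈ 20.8154%.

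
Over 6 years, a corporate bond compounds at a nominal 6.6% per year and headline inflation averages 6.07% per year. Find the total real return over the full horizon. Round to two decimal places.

3.04%

The annual real rate is (1+6.6%)/(1+6.07%) − 1 = 0.4997%.
Compounded over 6 years: (1 + 0.004997)^6 − 1 ≈ 0.03036.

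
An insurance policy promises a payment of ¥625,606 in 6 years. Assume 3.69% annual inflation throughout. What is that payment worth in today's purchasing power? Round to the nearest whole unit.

Price-level factor over 6 years: (1 + 3.69%)^6 ≈ 1.2428572409.
Purchasing power today: ¥625,606 divided by that factor.

¥503,361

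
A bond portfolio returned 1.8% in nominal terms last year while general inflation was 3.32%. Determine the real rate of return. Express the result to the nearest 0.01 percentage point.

-1.47%

Real return via the Fisher equation: (1 + 1.8%)/(1 + 3.32%) − 1 = 1.018/1.0332 − 1 ≈ -0.01471.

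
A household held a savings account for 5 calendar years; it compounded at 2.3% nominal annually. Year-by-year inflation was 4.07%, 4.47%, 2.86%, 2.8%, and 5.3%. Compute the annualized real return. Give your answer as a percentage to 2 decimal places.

Cumulative inflation factor: 1.0407 × 1.0447 × 1.0286 × 1.028 × 1.053 ≈ 1.21056.
Nominal growth factor: 1.12041. Real growth factor = 1.12041 / 1.21056 ≈ 0.92554.
Annualized: 0.92554^(1/5) − 1 ≈ -0.01536.

-1.54%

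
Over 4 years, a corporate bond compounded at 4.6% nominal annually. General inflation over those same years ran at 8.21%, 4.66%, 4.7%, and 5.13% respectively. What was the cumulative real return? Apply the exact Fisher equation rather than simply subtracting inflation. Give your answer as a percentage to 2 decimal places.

-3.97%

Cumulative inflation factor: 1.0821 × 1.0466 × 1.047 × 1.0513 ≈ 1.24658.
Nominal growth factor: 1.19709. Real growth factor = 1.19709 / 1.24658 ≈ 0.96030.
Total real return ≈ -3.9704%.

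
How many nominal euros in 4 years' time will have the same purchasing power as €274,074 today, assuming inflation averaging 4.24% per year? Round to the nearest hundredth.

€323,597.72

Cumulative price-level factor: (1+4.24%)^4 ≈ 1.1806946920.
Multiplying €274,074 by the price-level factor gives the future nominal sum.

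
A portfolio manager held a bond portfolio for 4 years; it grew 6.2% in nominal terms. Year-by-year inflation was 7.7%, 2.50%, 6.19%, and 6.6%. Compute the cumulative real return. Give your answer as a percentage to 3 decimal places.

Cumulative inflation factor: 1.077 × 1.0250 × 1.0619 × 1.066 ≈ 1.24963.
Nominal growth factor: 1.06200. Real growth factor = 1.06200 / 1.24963 ≈ 0.84985.
Total real return ≈ -15.0146%.

-15.015%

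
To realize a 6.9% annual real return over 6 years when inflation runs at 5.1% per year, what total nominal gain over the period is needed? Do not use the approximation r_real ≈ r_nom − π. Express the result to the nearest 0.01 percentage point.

101.13%

Required annual nominal rate: (1+6.9%)(1+5.1%) − 1 = 12.3519%.
Cumulative over 6 years: (1 + 0.123519)^6 − 1 ≈ 1.01133.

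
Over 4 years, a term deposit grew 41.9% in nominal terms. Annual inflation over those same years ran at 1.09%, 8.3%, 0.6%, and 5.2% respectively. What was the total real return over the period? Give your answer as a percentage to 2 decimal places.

Cumulative inflation factor: 1.0109 × 1.083 × 1.006 × 1.052 ≈ 1.15864.
Nominal growth factor: 1.41900. Real growth factor = 1.41900 / 1.15864 ≈ 1.22471.
Total real return ≈ 22.4706%.

22.47%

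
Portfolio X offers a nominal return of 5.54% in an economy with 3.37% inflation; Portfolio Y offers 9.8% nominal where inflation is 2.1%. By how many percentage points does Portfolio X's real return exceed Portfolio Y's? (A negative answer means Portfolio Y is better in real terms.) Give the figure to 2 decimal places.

-5.44

Portfolio X real return: 1.0554/1.0337 − 1 = 2.099%.
Portfolio Y real return: 1.098/1.021 − 1 = 7.542%.
Difference: 2.099 − 7.542 = -5.443 pp.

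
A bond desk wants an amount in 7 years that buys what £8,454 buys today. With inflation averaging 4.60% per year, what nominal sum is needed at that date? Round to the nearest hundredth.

£11,582.01

Cumulative price-level factor: (1+4.60%)^7 ≈ 1.3700038629.
The nominal amount required is £8,454 scaled up by that factor.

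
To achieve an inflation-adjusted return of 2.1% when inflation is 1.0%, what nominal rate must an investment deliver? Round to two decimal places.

By the Fisher equation, 1 + r_nom = (1 + 2.1%)(1 + 1.0%) = 1.021 × 1.010 = 1.03121.
So r_nom = 3.121%.

3.12%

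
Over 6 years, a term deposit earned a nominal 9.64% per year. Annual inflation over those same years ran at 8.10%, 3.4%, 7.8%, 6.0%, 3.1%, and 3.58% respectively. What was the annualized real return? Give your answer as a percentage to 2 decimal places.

4.11%

Cumulative inflation factor: 1.0810 × 1.034 × 1.078 × 1.060 × 1.031 × 1.0358 ≈ 1.36397.
Nominal growth factor: 1.73706. Real growth factor = 1.73706 / 1.36397 ≈ 1.27353.
Annualized: 1.27353^(1/6) − 1 ≈ 0.04112.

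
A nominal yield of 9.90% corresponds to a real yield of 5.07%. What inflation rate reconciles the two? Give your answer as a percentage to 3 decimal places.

From (1+r_nom) = (1+r_real)(1+π), we get 1+π = (1 + 9.90%)/(1 + 5.07%) = 1.0990/1.0507 ≈ 1.04597.
So π ≈ 4.5969%.

4.597%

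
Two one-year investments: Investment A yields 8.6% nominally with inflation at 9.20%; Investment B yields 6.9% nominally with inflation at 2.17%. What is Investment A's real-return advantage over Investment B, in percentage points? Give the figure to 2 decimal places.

-5.18

Investment A real return: 1.086/1.0920 − 1 = -0.549%.
Investment B real return: 1.069/1.0217 − 1 = 4.630%.
Difference: -0.549 − 4.630 = -5.179 pp.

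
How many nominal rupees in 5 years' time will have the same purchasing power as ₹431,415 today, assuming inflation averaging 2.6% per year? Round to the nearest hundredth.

₹490,492.13

Cumulative price-level factor: (1+2.6%)^5 ≈ 1.1369380568.
Multiplying ₹431,415 by the price-level factor gives the future nominal sum.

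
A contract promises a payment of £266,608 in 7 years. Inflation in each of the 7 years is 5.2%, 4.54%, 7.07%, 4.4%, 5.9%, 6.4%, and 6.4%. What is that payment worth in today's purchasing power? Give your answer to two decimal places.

Price-level factor over 7 years: 1.052 × 1.0454 × 1.0707 × 1.044 × 1.059 × 1.064 × 1.064 ≈ 1.4738244363.
Purchasing power today: £266,608 divided by that factor.

£180,895.36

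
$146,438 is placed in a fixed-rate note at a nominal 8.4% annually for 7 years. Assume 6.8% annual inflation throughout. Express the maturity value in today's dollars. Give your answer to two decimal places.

$162,502.48

Nominal value at maturity: $146,438 × (1 + 8.4%)^7 ≈ $257,548.35.
Price-level factor over 7 years: (1 + 6.8%)^7 ≈ 1.5848886996.
The maturity value deflated by that factor is the answer in today's purchasing power.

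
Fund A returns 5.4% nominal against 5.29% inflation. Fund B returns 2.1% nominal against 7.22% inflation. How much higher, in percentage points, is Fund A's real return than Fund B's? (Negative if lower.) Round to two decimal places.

4.88

Fund A real return: 1.054/1.0529 − 1 = 0.104%.
Fund B real return: 1.021/1.0722 − 1 = -4.775%.
Difference: 0.104 − (-4.775) = 4.879 pp.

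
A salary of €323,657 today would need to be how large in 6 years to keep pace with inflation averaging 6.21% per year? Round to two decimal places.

€464,598.13

Cumulative price-level factor: (1+6.21%)^6 ≈ 1.4354644883.
The nominal amount required is €323,657 scaled up by that factor.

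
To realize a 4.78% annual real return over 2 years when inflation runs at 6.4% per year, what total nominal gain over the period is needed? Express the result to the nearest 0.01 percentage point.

24.29%

Required annual nominal rate: (1+4.78%)(1+6.4%) − 1 = 11.48592%.
Cumulative over 2 years: (1 + 0.1148592)^2 − 1 ≈ 0.24291.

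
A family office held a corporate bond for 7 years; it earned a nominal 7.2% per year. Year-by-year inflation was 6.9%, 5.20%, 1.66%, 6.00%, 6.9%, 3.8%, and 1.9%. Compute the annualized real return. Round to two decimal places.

2.48%

Cumulative inflation factor: 1.069 × 1.0520 × 1.0166 × 1.0600 × 1.069 × 1.038 × 1.019 ≈ 1.37025.
Nominal growth factor: 1.62691. Real growth factor = 1.62691 / 1.37025 ≈ 1.18731.
Annualized: 1.18731^(1/7) − 1 ≈ 0.02483.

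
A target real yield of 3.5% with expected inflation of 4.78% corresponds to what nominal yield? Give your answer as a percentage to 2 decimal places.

8.45%

By the Fisher equation, 1 + r_nom = (1 + 3.5%)(1 + 4.78%) = 1.035 × 1.0478 = 1.084473.
So r_nom = 8.4473%.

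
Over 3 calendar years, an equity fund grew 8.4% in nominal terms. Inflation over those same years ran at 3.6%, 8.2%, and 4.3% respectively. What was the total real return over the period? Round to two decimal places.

-7.28%

Cumulative inflation factor: 1.036 × 1.082 × 1.043 ≈ 1.16915.
Nominal growth factor: 1.08400. Real growth factor = 1.08400 / 1.16915 ≈ 0.92717.
Total real return ≈ -7.2833%.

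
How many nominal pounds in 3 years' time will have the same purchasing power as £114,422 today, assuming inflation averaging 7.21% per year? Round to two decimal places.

£140,998.80

Cumulative price-level factor: (1+7.21%)^3 ≈ 1.2322700354.
The nominal amount required is £114,422 scaled up by that factor.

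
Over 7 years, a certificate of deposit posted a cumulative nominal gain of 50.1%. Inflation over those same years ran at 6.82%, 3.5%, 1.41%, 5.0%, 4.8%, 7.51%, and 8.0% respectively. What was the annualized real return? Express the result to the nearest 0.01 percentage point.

Cumulative inflation factor: 1.0682 × 1.035 × 1.0141 × 1.050 × 1.048 × 1.0751 × 1.080 ≈ 1.43251.
Nominal growth factor: 1.50100. Real growth factor = 1.50100 / 1.43251 ≈ 1.04781.
Annualized: 1.04781^(1/7) − 1 ≈ 0.00669.

0.67%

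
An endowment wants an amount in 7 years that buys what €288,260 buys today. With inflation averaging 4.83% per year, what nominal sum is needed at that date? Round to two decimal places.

Cumulative price-level factor: (1+4.83%)^7 ≈ 1.3912305334.
Multiplying €288,260 by the price-level factor gives the future nominal sum.

€401,036.11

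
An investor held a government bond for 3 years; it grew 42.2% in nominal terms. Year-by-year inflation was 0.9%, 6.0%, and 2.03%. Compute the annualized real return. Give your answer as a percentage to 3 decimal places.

Cumulative inflation factor: 1.009 × 1.060 × 1.0203 ≈ 1.09125.
Nominal growth factor: 1.42200. Real growth factor = 1.42200 / 1.09125 ≈ 1.30309.
Annualized: 1.30309^(1/3) − 1 ≈ 0.09226.

9.226%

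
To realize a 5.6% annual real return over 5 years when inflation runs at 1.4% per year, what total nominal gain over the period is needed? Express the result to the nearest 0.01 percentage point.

Required annual nominal rate: (1+5.6%)(1+1.4%) − 1 = 7.0784%.
Cumulative over 5 years: (1 + 0.070784)^5 − 1 ≈ 0.40770.

40.77%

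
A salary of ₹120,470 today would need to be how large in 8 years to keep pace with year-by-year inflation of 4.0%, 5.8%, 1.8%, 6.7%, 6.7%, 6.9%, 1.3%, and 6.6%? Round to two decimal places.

Cumulative price-level factor: 1.040 × 1.058 × 1.018 × 1.067 × 1.067 × 1.069 × 1.013 × 1.066 ≈ 1.4721090382.
The nominal amount required is ₹120,470 scaled up by that factor.

₹177,344.98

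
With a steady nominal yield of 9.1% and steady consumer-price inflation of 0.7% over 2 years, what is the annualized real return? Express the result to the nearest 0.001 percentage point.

With constant rates the annual real return is the same each year: (1+9.1%)/(1+0.7%) − 1 = 0.08342.

8.342%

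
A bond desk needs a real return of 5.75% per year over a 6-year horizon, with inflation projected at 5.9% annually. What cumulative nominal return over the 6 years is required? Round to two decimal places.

97.27%

Required annual nominal rate: (1+5.75%)(1+5.9%) − 1 = 11.98925%.
Cumulative over 6 years: (1 + 0.1198925)^6 − 1 ≈ 0.97269.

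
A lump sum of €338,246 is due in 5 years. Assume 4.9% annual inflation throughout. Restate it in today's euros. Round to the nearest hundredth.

Price-level factor over 5 years: (1 + 4.9%)^5 ≈ 1.2702155965.
Purchasing power today: €338,246 divided by that factor.

€266,290.23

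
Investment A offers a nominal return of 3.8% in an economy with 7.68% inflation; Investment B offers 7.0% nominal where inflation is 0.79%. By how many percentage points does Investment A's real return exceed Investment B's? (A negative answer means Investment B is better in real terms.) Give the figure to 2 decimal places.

-9.76

Investment A real return: 1.038/1.0768 − 1 = -3.603%.
Investment B real return: 1.070/1.0079 − 1 = 6.161%.
Difference: -3.603 − 6.161 = -9.764 pp.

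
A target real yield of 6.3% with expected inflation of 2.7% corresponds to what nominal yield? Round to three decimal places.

9.170%

By the Fisher equation, 1 + r_nom = (1 + 6.3%)(1 + 2.7%) = 1.063 × 1.027 = 1.091701.
So r_nom = 9.1701%.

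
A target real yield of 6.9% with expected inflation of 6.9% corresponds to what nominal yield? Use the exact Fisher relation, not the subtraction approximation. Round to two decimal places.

14.28%

By the Fisher equation, 1 + r_nom = (1 + 6.9%)(1 + 6.9%) = 1.069 × 1.069 = 1.142761.
So r_nom = 14.2761%.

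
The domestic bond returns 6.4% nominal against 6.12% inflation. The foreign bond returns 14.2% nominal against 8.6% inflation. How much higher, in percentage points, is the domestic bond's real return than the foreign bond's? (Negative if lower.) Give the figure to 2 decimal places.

The domestic bond real return: 1.064/1.0612 − 1 = 0.264%.
The foreign bond real return: 1.142/1.086 − 1 = 5.157%.
Difference: 0.264 − 5.157 = -4.893 pp.

-4.89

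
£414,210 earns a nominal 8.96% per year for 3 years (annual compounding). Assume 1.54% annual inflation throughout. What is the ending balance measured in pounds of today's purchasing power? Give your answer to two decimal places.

£511,811.91

Nominal value at maturity: £414,210 × (1 + 8.96%)^3 ≈ £535,823.63.
Price-level factor over 3 years: (1 + 1.54%)^3 ≈ 1.0469151323.
The maturity value deflated by that factor is the answer in today's purchasing power.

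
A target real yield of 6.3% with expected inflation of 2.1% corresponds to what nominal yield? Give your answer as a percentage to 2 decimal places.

8.53%

By the Fisher equation, 1 + r_nom = (1 + 6.3%)(1 + 2.1%) = 1.063 × 1.021 = 1.085323.
So r_nom = 8.5323%.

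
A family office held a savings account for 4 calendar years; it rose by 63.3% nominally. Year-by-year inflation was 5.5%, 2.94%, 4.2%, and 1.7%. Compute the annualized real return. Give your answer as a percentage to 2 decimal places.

Cumulative inflation factor: 1.055 × 1.0294 × 1.042 × 1.017 ≈ 1.15087.
Nominal growth factor: 1.63300. Real growth factor = 1.63300 / 1.15087 ≈ 1.41893.
Annualized: 1.41893^(1/4) − 1 ≈ 0.09142.

9.14%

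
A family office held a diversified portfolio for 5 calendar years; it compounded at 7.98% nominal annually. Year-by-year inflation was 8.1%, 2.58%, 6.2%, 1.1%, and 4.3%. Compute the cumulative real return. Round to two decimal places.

Cumulative inflation factor: 1.081 × 1.0258 × 1.062 × 1.011 × 1.043 ≈ 1.24179.
Nominal growth factor: 1.46797. Real growth factor = 1.46797 / 1.24179 ≈ 1.18214.
Total real return ≈ 18.2138%.

18.21%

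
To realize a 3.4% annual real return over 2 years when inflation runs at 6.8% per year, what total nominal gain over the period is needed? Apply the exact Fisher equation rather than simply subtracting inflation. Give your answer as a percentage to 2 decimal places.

21.95%

Required annual nominal rate: (1+3.4%)(1+6.8%) − 1 = 10.4312%.
Cumulative over 2 years: (1 + 0.104312)^2 − 1 ≈ 0.21950.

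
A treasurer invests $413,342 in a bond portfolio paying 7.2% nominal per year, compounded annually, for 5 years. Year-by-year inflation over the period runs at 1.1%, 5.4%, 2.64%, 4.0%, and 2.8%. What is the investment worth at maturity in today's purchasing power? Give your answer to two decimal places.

$500,436.06

Nominal value at maturity: $413,342 × (1 + 7.2%)^5 ≈ $585,171.90.
Price-level factor over 5 years: 1.011 × 1.054 × 1.0264 × 1.040 × 1.028 ≈ 1.1693240007.
The maturity value deflated by that factor is the answer in today's purchasing power.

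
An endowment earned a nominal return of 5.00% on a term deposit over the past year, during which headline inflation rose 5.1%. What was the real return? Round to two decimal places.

Real return via the Fisher equation: (1 + 5.00%)/(1 + 5.1%) − 1 = 1.0500/1.051 − 1 ≈ -0.00095.

-0.10%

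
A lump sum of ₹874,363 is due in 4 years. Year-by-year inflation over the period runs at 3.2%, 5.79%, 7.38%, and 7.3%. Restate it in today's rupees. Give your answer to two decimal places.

Price-level factor over 4 years: 1.032 × 1.0579 × 1.0738 × 1.073 ≈ 1.2579038201.
Purchasing power today: ₹874,363 divided by that factor.

₹695,095.27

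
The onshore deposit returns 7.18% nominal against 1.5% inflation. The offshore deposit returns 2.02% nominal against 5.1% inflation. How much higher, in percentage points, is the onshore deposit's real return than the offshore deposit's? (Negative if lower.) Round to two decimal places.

The onshore deposit real return: 1.0718/1.015 − 1 = 5.596%.
The offshore deposit real return: 1.0202/1.051 − 1 = -2.931%.
Difference: 5.596 − (-2.931) = 8.527 pp.

8.53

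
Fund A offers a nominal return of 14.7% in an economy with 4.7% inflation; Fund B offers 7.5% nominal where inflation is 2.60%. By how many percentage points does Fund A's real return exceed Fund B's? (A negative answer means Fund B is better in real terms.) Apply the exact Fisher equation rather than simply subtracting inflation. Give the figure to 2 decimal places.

4.78

Fund A real return: 1.147/1.047 − 1 = 9.551%.
Fund B real return: 1.075/1.0260 − 1 = 4.776%.
Difference: 9.551 − 4.776 = 4.775 pp.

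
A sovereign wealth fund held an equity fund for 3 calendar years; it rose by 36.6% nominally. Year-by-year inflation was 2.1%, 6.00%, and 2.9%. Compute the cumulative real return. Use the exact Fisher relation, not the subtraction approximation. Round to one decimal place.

Cumulative inflation factor: 1.021 × 1.0600 × 1.029 ≈ 1.11365.
Nominal growth factor: 1.36600. Real growth factor = 1.36600 / 1.11365 ≈ 1.22660.
Total real return ≈ 22.6602%.

22.7%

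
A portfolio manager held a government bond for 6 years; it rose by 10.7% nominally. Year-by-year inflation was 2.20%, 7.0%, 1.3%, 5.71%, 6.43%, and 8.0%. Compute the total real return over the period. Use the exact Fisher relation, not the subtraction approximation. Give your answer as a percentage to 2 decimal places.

Cumulative inflation factor: 1.0220 × 1.070 × 1.013 × 1.0571 × 1.0643 × 1.080 ≈ 1.34601.
Nominal growth factor: 1.10700. Real growth factor = 1.10700 / 1.34601 ≈ 0.82243.
Total real return ≈ -17.7569%.

-17.76%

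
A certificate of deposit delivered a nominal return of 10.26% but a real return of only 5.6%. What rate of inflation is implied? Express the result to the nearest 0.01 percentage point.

4.41%

From (1+r_nom) = (1+r_real)(1+π), we get 1+π = (1 + 10.26%)/(1 + 5.6%) = 1.1026/1.056 ≈ 1.04413.
So π ≈ 4.4129%.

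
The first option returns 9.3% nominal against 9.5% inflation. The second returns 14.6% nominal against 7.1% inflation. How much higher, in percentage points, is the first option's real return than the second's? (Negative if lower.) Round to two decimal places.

The first option real return: 1.093/1.095 − 1 = -0.183%.
The second real return: 1.146/1.071 − 1 = 7.003%.
Difference: -0.183 − 7.003 = -7.186 pp.

-7.19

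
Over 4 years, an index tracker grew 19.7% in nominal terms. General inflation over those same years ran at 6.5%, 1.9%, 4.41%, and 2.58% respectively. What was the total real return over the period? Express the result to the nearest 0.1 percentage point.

Cumulative inflation factor: 1.065 × 1.019 × 1.0441 × 1.0258 ≈ 1.16233.
Nominal growth factor: 1.19700. Real growth factor = 1.19700 / 1.16233 ≈ 1.02983.
Total real return ≈ 2.9830%.

3.0%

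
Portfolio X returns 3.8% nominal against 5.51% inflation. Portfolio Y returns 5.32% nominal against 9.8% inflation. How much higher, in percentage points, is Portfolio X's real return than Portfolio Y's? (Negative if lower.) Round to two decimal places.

Portfolio X real return: 1.038/1.0551 − 1 = -1.621%.
Portfolio Y real return: 1.0532/1.098 − 1 = -4.080%.
Difference: -1.621 − (-4.080) = 2.459 pp.

2.46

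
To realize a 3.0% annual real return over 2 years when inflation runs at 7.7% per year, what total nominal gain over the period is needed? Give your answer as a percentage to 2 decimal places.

Required annual nominal rate: (1+3.0%)(1+7.7%) − 1 = 10.931%.
Cumulative over 2 years: (1 + 0.10931)^2 − 1 ≈ 0.23057.

23.06%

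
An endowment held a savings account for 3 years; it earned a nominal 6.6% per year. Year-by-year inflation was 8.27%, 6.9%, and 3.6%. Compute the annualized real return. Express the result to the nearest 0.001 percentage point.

Cumulative inflation factor: 1.0827 × 1.069 × 1.036 ≈ 1.19907.
Nominal growth factor: 1.21136. Real growth factor = 1.21136 / 1.19907 ≈ 1.01024.
Annualized: 1.01024^(1/3) − 1 ≈ 0.00340.

0.340%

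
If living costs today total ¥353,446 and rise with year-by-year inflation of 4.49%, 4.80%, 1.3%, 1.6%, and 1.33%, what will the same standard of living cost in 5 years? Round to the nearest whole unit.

¥403,646

Cumulative price-level factor: 1.0449 × 1.0480 × 1.013 × 1.016 × 1.0133 ≈ 1.1420291986.
Multiplying ¥353,446 by the price-level factor gives the future nominal sum.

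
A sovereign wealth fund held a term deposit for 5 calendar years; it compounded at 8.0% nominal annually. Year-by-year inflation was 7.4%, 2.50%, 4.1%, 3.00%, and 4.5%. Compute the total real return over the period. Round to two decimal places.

19.12%

Cumulative inflation factor: 1.074 × 1.0250 × 1.041 × 1.0300 × 1.045 ≈ 1.23348.
Nominal growth factor: 1.46933. Real growth factor = 1.46933 / 1.23348 ≈ 1.19120.
Total real return ≈ 19.1205%.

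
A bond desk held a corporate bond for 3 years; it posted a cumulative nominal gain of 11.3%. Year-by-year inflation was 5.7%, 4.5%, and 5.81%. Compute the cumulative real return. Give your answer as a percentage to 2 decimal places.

Cumulative inflation factor: 1.057 × 1.045 × 1.0581 ≈ 1.16874.
Nominal growth factor: 1.11300. Real growth factor = 1.11300 / 1.16874 ≈ 0.95231.
Total real return ≈ -4.7693%.

-4.77%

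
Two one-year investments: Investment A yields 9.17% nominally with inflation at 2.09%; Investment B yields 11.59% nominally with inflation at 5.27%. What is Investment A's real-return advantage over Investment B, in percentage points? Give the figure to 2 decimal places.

0.93

Investment A real return: 1.0917/1.0209 − 1 = 6.935%.
Investment B real return: 1.1159/1.0527 − 1 = 6.004%.
Difference: 6.935 − 6.004 = 0.931 pp.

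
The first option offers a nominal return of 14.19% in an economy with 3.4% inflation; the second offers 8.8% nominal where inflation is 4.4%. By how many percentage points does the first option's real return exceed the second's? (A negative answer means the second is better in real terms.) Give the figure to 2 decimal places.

The first option real return: 1.1419/1.034 − 1 = 10.435%.
The second real return: 1.088/1.044 − 1 = 4.215%.
Difference: 10.435 − 4.215 = 6.220 pp.

6.22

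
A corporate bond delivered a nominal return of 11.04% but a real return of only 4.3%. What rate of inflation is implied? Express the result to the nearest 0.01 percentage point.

From (1+r_nom) = (1+r_real)(1+π), we get 1+π = (1 + 11.04%)/(1 + 4.3%) = 1.1104/1.043 ≈ 1.06462.
So π ≈ 6.4621%.

6.46%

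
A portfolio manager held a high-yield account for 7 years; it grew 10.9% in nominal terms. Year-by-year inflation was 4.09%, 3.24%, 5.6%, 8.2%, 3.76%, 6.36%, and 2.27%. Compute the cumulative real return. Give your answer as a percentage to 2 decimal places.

Cumulative inflation factor: 1.0409 × 1.0324 × 1.056 × 1.082 × 1.0376 × 1.0636 × 1.0227 ≈ 1.38581.
Nominal growth factor: 1.10900. Real growth factor = 1.10900 / 1.38581 ≈ 0.80025.
Total real return ≈ -19.9748%.

-19.97%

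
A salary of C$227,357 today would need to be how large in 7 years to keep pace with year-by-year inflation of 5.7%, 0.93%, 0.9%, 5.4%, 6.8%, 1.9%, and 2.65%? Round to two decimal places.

Cumulative price-level factor: 1.057 × 1.0093 × 1.009 × 1.054 × 1.068 × 1.019 × 1.0265 ≈ 1.2674517287.
Multiplying C$227,357 by the price-level factor gives the future nominal sum.

C$288,164.02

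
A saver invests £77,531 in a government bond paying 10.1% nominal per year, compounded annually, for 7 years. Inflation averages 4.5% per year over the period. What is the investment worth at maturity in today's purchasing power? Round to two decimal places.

Nominal value at maturity: £77,531 × (1 + 10.1%)^7 ≈ £152,050.07.
Price-level factor over 7 years: (1 + 4.5%)^7 ≈ 1.3608618305.
Dividing the nominal maturity value by the price-level factor gives the value in today's money.

£111,730.72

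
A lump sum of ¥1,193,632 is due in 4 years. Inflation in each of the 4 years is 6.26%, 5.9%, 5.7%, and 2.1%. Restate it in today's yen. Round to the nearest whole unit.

¥982,888

Price-level factor over 4 years: 1.0626 × 1.059 × 1.057 × 1.021 ≈ 1.2144132614.
Purchasing power today: ¥1,193,632 divided by that factor.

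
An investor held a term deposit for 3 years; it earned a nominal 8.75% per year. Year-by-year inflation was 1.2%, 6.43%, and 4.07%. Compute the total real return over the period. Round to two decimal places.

14.74%

Cumulative inflation factor: 1.012 × 1.0643 × 1.0407 ≈ 1.12091.
Nominal growth factor: 1.28614. Real growth factor = 1.28614 / 1.12091 ≈ 1.14741.
Total real return ≈ 14.7407%.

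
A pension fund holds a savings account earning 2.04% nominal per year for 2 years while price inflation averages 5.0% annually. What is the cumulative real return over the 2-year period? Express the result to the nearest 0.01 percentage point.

-5.56%

The annual real rate is (1+2.04%)/(1+5.0%) − 1 = -2.8190%.
Compounded over 2 years: (1 + -0.028190)^2 − 1 ≈ -0.05559.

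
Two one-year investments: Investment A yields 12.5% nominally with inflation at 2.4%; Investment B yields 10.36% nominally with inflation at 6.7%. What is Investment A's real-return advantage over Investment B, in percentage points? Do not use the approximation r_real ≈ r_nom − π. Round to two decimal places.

6.43

Investment A real return: 1.125/1.024 − 1 = 9.863%.
Investment B real return: 1.1036/1.067 − 1 = 3.430%.
Difference: 9.863 − 3.430 = 6.433 pp.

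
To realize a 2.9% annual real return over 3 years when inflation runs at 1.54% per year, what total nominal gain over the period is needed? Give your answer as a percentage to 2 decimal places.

Required annual nominal rate: (1+2.9%)(1+1.54%) − 1 = 4.48466%.
Cumulative over 3 years: (1 + 0.0448466)^3 − 1 ≈ 0.14066.

14.07%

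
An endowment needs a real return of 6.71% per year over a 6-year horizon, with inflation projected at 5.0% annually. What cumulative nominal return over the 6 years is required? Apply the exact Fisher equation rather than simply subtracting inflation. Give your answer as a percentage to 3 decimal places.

Required annual nominal rate: (1+6.71%)(1+5.0%) − 1 = 12.0455%.
Cumulative over 6 years: (1 + 0.120455)^6 − 1 ≈ 0.97864.

97.864%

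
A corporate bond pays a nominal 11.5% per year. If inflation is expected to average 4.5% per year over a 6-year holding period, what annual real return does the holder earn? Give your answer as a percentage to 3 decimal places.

With constant rates the annual real return is the same each year: (1+11.5%)/(1+4.5%) − 1 = 0.06699.

6.699%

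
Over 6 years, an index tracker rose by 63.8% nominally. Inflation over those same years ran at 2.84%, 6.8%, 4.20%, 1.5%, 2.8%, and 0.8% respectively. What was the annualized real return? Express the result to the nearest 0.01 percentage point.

Cumulative inflation factor: 1.0284 × 1.068 × 1.0420 × 1.015 × 1.028 × 1.008 ≈ 1.20371.
Nominal growth factor: 1.63800. Real growth factor = 1.63800 / 1.20371 ≈ 1.36080.
Annualized: 1.36080^(1/6) − 1 ≈ 0.05269.

5.27%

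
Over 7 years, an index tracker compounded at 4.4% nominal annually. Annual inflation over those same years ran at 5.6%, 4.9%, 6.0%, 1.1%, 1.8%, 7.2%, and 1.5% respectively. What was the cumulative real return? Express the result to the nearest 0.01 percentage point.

2.80%

Cumulative inflation factor: 1.056 × 1.049 × 1.060 × 1.011 × 1.018 × 1.072 × 1.015 ≈ 1.31494.
Nominal growth factor: 1.35177. Real growth factor = 1.35177 / 1.31494 ≈ 1.02801.
Total real return ≈ 2.8013%.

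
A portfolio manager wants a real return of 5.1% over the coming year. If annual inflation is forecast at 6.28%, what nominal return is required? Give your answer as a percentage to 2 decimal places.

By the Fisher equation, 1 + r_nom = (1 + 5.1%)(1 + 6.28%) = 1.051 × 1.0628 = 1.1170028.
So r_nom = 11.70028%.

11.70%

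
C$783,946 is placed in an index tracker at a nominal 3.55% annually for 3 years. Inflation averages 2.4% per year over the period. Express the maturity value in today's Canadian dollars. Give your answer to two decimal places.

Nominal value at maturity: C$783,946 × (1 + 3.55%)^3 ≈ C$870,435.23.
Price-level factor over 3 years: (1 + 2.4%)^3 = 1.073741824.
Dividing the nominal maturity value by the price-level factor gives the value in today's money.

C$810,655.98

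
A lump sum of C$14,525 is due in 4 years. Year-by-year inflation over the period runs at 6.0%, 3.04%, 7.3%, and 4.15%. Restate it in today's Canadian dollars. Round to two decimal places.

C$11,899.96

Price-level factor over 4 years: 1.060 × 1.0304 × 1.073 × 1.0415 ≈ 1.2205925406.
Purchasing power today: C$14,525 divided by that factor.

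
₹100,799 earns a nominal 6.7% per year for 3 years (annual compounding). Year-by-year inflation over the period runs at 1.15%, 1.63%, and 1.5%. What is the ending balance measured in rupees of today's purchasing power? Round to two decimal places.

₹117,353.39

Nominal value at maturity: ₹100,799 × (1 + 6.7%)^3 ≈ ₹122,447.38.
Price-level factor over 3 years: 1.0115 × 1.0163 × 1.015 ≈ 1.0434072618.
The maturity value deflated by that factor is the answer in today's purchasing power.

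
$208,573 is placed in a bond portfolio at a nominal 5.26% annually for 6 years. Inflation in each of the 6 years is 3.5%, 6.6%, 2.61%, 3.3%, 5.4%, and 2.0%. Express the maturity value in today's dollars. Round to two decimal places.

Nominal value at maturity: $208,573 × (1 + 5.26%)^6 ≈ $283,686.25.
Price-level factor over 6 years: 1.035 × 1.066 × 1.0261 × 1.033 × 1.054 × 1.020 ≈ 1.2572694018.
Dividing the nominal maturity value by the price-level factor gives the value in today's money.

$225,636.80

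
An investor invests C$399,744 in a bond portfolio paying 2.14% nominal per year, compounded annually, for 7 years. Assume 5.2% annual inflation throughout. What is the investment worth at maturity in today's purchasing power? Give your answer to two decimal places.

C$325,119.30

Nominal value at maturity: C$399,744 × (1 + 2.14%)^7 ≈ C$463,610.14.
Price-level factor over 7 years: (1 + 5.2%)^7 ≈ 1.4259693103.
The maturity value deflated by that factor is the answer in today's purchasing power.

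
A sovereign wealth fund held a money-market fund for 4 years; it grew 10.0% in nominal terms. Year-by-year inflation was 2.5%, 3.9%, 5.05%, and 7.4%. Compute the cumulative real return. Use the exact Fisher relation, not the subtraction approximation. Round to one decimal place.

Cumulative inflation factor: 1.025 × 1.039 × 1.0505 × 1.074 ≈ 1.20154.
Nominal growth factor: 1.10000. Real growth factor = 1.10000 / 1.20154 ≈ 0.91549.
Total real return ≈ -8.4511%.

-8.5%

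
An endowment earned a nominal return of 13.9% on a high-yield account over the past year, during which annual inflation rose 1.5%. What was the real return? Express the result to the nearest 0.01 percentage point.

Real return via the Fisher equation: (1 + 13.9%)/(1 + 1.5%) − 1 = 1.139/1.015 − 1 ≈ 0.12217.

12.22%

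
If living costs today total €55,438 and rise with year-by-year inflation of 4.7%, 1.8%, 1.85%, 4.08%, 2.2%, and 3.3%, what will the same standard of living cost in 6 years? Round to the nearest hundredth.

Cumulative price-level factor: 1.047 × 1.018 × 1.0185 × 1.0408 × 1.022 × 1.033 ≈ 1.1928174775.
Multiplying €55,438 by the price-level factor gives the future nominal sum.

€66,127.42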